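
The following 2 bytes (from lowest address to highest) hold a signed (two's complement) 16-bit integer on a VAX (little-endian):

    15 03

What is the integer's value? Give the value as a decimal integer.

Little-endian: lowest address holds the least-significant byte.
Reassemble most-significant byte first: 03 15 → 0x0315.
0x0315 = 789.

789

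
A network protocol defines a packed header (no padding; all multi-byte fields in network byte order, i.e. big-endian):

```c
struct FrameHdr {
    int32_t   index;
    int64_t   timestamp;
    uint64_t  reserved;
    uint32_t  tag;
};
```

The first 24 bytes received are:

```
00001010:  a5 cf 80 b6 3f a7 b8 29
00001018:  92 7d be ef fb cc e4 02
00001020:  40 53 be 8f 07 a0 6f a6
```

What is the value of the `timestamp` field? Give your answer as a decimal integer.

`timestamp` follows `index` (4 bytes), so it starts at byte offset 4 and occupies 8 bytes.
Bytes at offsets 4..11: 3F A7 B8 29 92 7D BE EF.
Big-endian: lowest address holds the most-significant byte.
The bytes are already most-significant first: 0x3FA7B829927DBEEF.
0x3FA7B829927DBEEF = 4586837234191023855.

4586837234191023855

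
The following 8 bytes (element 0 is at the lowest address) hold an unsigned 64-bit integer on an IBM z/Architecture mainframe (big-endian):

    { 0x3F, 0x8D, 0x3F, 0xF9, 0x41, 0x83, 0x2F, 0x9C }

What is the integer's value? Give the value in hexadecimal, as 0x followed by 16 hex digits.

Big-endian: lowest address holds the most-significant byte.
The bytes are already most-significant first: 0x3F8D3FF941832F9C.

0x3F8D3FF941832F9C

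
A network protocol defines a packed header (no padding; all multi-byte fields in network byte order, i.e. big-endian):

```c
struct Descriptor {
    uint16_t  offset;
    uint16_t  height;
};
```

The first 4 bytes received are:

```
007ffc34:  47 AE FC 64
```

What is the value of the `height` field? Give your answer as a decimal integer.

`height` follows `offset` (2 bytes), so it starts at byte offset 2 and occupies 2 bytes.
Bytes at offsets 2..3: FC 64.
In big-endian order the high byte comes first in memory.
The bytes are already most-significant first: 0xFC64.
0xFC64 = 64612.

64612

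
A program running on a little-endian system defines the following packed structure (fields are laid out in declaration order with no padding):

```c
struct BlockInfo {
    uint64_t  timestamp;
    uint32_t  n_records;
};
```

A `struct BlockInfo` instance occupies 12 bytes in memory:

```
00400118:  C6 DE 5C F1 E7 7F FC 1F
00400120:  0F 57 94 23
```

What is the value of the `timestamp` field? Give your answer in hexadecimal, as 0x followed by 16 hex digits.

0x1FFC7FE7F15CDEC6

`timestamp` is the first field, at byte offset 0, occupying 8 bytes.
Bytes at offsets 0..7: C6 DE 5C F1 E7 7F FC 1F.
In little-endian order the low byte comes first in memory.
Reassemble most-significant byte first: 1F FC 7F E7 F1 5C DE C6 → 0x1FFC7FE7F15CDEC6.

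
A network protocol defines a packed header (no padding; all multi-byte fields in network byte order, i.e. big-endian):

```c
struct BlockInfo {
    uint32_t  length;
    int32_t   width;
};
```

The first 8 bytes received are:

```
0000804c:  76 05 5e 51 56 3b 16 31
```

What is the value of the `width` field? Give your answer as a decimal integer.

1446712881

`width` follows `length` (4 bytes), so it starts at byte offset 4 and occupies 4 bytes.
Bytes at offsets 4..7: 56 3B 16 31.
In big-endian order the high byte comes first in memory.
The bytes are already most-significant first: 0x563B1631.
0x563B1631 = 1446712881.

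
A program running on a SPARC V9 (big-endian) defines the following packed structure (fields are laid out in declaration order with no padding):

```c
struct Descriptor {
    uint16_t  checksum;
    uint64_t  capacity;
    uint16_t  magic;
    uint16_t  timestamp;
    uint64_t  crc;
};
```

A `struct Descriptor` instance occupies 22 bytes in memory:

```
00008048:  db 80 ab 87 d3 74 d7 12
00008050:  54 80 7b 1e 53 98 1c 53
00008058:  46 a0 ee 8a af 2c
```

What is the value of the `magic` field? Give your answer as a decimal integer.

`magic` follows `checksum` (2 B), `capacity` (8 B), so it starts at offset 2 + 8 = 10 and occupies 2 bytes.
Bytes at offsets 10..11: 7B 1E.
In big-endian order the high byte comes first in memory.
The bytes are already most-significant first: 0x7B1E.
0x7B1E = 31518.

31518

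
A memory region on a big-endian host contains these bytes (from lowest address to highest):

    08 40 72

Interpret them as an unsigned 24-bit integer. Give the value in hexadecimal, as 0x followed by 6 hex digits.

0x084072

In big-endian order the high byte comes first in memory.
The bytes are already most-significant first: 0x084072.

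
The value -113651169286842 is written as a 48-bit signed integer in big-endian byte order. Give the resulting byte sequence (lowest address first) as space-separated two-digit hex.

98 A2 86 6D 25 46

Two's complement of -113651169286842 in 48 bits: 113651169286842 = 0x675D7992DABA; invert → 0x98A2866D2545; add 1 → 0x98A2866D2546.
Split into bytes (most-significant first): 98 A2 86 6D 25 46.
In big-endian order the high byte comes first in memory.
So the memory order matches the most-significant-first order: 98 A2 86 6D 25 46.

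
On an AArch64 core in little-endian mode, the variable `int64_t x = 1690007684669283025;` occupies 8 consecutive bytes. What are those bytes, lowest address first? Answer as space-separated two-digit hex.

D1 9A 64 00 09 1D 74 17

1690007684669283025 in hexadecimal, padded to 64 bits, is 0x17741D0900649AD1.
Split into bytes (most-significant first): 17 74 1D 09 00 64 9A D1.
In little-endian order the low byte comes first in memory.
So at ascending addresses the bytes are D1 9A 64 00 09 1D 74 17.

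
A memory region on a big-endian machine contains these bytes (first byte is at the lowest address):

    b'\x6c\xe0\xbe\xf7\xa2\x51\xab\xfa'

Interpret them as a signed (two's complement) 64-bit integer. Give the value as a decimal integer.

7845480521668865018

Big-endian: lowest address holds the most-significant byte.
The bytes are already most-significant first: 0x6CE0BEF7A251ABFA.
0x6CE0BEF7A251ABFA = 7845480521668865018.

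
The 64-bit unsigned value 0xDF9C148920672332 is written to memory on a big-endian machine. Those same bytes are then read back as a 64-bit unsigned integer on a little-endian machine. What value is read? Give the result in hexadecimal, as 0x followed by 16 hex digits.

0x3223672089149CDF

Stored big-endian, the bytes at ascending addresses are DF 9C 14 89 20 67 23 32.
Read back as little-endian, the first byte is least significant, giving 0x3223672089149CDF.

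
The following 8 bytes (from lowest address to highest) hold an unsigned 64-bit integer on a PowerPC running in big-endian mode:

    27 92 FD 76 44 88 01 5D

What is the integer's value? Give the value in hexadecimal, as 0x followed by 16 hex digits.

0x2792FD764488015D

Big-endian stores the most-significant byte at the lowest address.
The bytes are already most-significant first: 0x2792FD764488015D.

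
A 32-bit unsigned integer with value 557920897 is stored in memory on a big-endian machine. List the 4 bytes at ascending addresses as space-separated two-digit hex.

557920897 in hexadecimal, padded to 32 bits, is 0x21413281.
Split into bytes (most-significant first): 21 41 32 81.
In big-endian order the high byte comes first in memory.
So the memory order matches the most-significant-first order: 21 41 32 81.

21 41 32 81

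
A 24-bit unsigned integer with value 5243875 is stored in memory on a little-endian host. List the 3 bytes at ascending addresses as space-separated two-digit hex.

E3 03 50

5243875 in hexadecimal, padded to 24 bits, is 0x5003E3.
Split into bytes (most-significant first): 50 03 E3.
Little-endian stores the least-significant byte at the lowest address.
So at ascending addresses the bytes are E3 03 50.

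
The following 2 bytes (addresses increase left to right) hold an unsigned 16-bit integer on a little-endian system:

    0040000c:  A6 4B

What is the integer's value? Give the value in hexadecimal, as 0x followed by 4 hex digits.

Little-endian stores the least-significant byte at the lowest address.
Reassemble most-significant byte first: 4B A6 → 0x4BA6.

0x4BA6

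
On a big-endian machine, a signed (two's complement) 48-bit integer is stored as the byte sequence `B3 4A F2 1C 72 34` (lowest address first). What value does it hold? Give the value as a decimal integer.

-84340505808332

In big-endian order the high byte comes first in memory.
The bytes are already most-significant first: 0xB34AF21C7234.
Top bit is set, so as a signed 48-bit value this is 0xB34AF21C7234 − 2^48 = -84340505808332.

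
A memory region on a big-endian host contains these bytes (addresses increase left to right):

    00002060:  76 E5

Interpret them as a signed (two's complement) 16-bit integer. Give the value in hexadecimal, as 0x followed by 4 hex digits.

0x76E5

Big-endian stores the most-significant byte at the lowest address.
The bytes are already most-significant first: 0x76E5.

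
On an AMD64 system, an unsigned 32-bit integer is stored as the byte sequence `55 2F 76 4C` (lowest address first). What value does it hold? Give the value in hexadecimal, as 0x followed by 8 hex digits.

Little-endian: lowest address holds the least-significant byte.
Reassemble most-significant byte first: 4C 76 2F 55 → 0x4C762F55.

0x4C762F55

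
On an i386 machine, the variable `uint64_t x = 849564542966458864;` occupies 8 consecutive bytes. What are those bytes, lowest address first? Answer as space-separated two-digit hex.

F0 69 48 5D 73 42 CA 0B

849564542966458864 in hexadecimal, padded to 64 bits, is 0x0BCA42735D4869F0.
Split into bytes (most-significant first): 0B CA 42 73 5D 48 69 F0.
In little-endian order the low byte comes first in memory.
So at ascending addresses the bytes are F0 69 48 5D 73 42 CA 0B.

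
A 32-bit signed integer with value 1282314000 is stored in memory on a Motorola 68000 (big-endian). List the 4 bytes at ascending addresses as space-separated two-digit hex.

1282314000 in hexadecimal, padded to 32 bits, is 0x4C6E8F10.
Split into bytes (most-significant first): 4C 6E 8F 10.
In big-endian order the high byte comes first in memory.
So the memory order matches the most-significant-first order: 4C 6E 8F 10.

4C 6E 8F 10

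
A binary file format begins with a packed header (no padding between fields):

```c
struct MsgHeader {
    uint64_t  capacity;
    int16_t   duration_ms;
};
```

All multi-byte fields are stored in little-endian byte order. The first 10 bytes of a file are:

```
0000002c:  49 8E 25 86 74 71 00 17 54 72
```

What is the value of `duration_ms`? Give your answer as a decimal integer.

`duration_ms` follows `capacity` (8 bytes), so it starts at byte offset 8 and occupies 2 bytes.
Bytes at offsets 8..9: 54 72.
Little-endian stores the least-significant byte at the lowest address.
Reassemble most-significant byte first: 72 54 → 0x7254.
0x7254 = 29268.

29268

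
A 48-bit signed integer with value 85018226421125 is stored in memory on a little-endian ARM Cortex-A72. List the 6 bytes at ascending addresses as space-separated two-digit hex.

85 6D 2F D9 52 4D

85018226421125 in hexadecimal, padded to 48 bits, is 0x4D52D92F6D85.
Split into bytes (most-significant first): 4D 52 D9 2F 6D 85.
Little-endian: lowest address holds the least-significant byte.
So at ascending addresses the bytes are 85 6D 2F D9 52 4D.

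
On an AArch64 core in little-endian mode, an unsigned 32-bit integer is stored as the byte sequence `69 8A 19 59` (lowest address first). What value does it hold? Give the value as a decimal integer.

In little-endian order the low byte comes first in memory.
Reassemble most-significant byte first: 59 19 8A 69 → 0x59198A69.
0x59198A69 = 1494846057.

1494846057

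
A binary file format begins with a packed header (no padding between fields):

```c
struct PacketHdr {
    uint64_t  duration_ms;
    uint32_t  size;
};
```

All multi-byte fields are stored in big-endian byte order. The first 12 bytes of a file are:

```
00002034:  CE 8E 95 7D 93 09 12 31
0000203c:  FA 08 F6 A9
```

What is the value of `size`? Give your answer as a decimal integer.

`size` follows `duration_ms` (8 bytes), so it starts at byte offset 8 and occupies 4 bytes.
Bytes at offsets 8..11: FA 08 F6 A9.
In big-endian order the high byte comes first in memory.
The bytes are already most-significant first: 0xFA08F6A9.
0xFA08F6A9 = 4194891433.

4194891433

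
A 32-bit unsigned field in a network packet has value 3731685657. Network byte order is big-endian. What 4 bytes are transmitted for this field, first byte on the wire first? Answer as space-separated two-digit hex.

3731685657 in hexadecimal, padded to 32 bits, is 0xDE6D0119.
Split into bytes (most-significant first): DE 6D 01 19.
In big-endian order the high byte comes first in memory.
So the memory order matches the most-significant-first order: DE 6D 01 19.

DE 6D 01 19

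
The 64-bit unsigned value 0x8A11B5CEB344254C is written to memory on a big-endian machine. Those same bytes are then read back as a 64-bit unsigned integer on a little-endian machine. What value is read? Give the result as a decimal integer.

Stored big-endian, the bytes at ascending addresses are 8A 11 B5 CE B3 44 25 4C.
Read back as little-endian, the first byte is least significant, giving 0x4C2544B3CEB5118A.
0x4C2544B3CEB5118A = 5486867260078625162.

5486867260078625162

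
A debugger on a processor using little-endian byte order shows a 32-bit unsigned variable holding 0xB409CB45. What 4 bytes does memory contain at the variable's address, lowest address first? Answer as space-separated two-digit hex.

Split into bytes (most-significant first): B4 09 CB 45.
Little-endian stores the least-significant byte at the lowest address.
So at ascending addresses the bytes are 45 CB 09 B4.

45 CB 09 B4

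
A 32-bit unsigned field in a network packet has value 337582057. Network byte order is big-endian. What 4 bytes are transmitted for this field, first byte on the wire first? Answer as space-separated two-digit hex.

337582057 in hexadecimal, padded to 32 bits, is 0x141F17E9.
Split into bytes (most-significant first): 14 1F 17 E9.
In big-endian order the high byte comes first in memory.
So the memory order matches the most-significant-first order: 14 1F 17 E9.

14 1F 17 E9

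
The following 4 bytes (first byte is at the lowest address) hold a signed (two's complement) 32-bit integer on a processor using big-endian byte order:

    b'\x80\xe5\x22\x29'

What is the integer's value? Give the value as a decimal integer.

Big-endian: lowest address holds the most-significant byte.
The bytes are already most-significant first: 0x80E52229.
Top bit is set, so as a signed 32-bit value this is 0x80E52229 − 2^32 = -2132467159.

-2132467159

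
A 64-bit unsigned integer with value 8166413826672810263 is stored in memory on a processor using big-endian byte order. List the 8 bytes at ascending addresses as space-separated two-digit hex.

71 54 EE 1B 9B AB D9 17

8166413826672810263 in hexadecimal, padded to 64 bits, is 0x7154EE1B9BABD917.
Split into bytes (most-significant first): 71 54 EE 1B 9B AB D9 17.
Big-endian: lowest address holds the most-significant byte.
So the memory order matches the most-significant-first order: 71 54 EE 1B 9B AB D9 17.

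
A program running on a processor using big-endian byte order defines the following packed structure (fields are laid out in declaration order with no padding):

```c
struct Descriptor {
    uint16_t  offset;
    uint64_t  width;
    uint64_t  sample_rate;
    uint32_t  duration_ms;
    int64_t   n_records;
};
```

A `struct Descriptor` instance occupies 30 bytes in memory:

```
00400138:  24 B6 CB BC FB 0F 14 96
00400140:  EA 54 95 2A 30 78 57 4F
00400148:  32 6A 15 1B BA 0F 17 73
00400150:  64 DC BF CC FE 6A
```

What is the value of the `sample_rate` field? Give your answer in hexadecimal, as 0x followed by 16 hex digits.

`sample_rate` follows `offset` (2 B), `width` (8 B), so it starts at offset 2 + 8 = 10 and occupies 8 bytes.
Bytes at offsets 10..17: 95 2A 30 78 57 4F 32 6A.
In big-endian order the high byte comes first in memory.
The bytes are already most-significant first: 0x952A3078574F326A.

0x952A3078574F326A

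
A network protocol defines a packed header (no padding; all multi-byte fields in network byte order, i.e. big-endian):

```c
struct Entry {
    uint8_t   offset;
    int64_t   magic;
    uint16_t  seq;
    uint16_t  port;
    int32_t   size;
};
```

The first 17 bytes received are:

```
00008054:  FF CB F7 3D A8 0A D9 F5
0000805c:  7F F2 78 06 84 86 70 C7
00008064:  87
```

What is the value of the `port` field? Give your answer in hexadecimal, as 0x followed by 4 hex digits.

0x0684

`port` follows `offset` (1 B), `magic` (8 B), `seq` (2 B), so it starts at offset 1 + 8 + 2 = 11 and occupies 2 bytes.
Bytes at offsets 11..12: 06 84.
Big-endian: lowest address holds the most-significant byte.
The bytes are already most-significant first: 0x0684.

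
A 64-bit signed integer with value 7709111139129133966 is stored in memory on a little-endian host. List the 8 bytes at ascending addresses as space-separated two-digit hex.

7709111139129133966 in hexadecimal, padded to 64 bits, is 0x6AFC43BC85CC8B8E.
Split into bytes (most-significant first): 6A FC 43 BC 85 CC 8B 8E.
Little-endian: lowest address holds the least-significant byte.
So at ascending addresses the bytes are 8E 8B CC 85 BC 43 FC 6A.

8E 8B CC 85 BC 43 FC 6A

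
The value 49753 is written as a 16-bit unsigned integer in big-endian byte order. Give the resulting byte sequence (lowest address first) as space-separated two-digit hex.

49753 in hexadecimal, padded to 16 bits, is 0xC259.
Split into bytes (most-significant first): C2 59.
Big-endian: lowest address holds the most-significant byte.
So the memory order matches the most-significant-first order: C2 59.

C2 59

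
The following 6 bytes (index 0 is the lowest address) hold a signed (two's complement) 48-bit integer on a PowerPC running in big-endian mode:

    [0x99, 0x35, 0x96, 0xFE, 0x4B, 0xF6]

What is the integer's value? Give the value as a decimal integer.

Big-endian stores the most-significant byte at the lowest address.
The bytes are already most-significant first: 0x993596FE4BF6.
Top bit is set, so as a signed 48-bit value this is 0x993596FE4BF6 − 2^48 = -113019531146250.

-113019531146250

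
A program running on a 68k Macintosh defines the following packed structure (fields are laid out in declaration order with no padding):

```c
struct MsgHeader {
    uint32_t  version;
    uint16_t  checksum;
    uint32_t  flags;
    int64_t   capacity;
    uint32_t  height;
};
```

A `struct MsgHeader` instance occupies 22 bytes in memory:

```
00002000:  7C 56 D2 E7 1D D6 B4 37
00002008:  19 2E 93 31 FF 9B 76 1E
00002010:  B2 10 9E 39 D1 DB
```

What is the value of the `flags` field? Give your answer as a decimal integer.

3023509806

`flags` follows `version` (4 B), `checksum` (2 B), so it starts at offset 4 + 2 = 6 and occupies 4 bytes.
Bytes at offsets 6..9: B4 37 19 2E.
Big-endian: lowest address holds the most-significant byte.
The bytes are already most-significant first: 0xB437192E.
0xB437192E = 3023509806.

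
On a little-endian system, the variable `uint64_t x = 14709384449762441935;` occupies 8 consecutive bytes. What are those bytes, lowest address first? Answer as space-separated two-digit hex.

CF BA BE 30 39 3B 22 CC

14709384449762441935 in hexadecimal, padded to 64 bits, is 0xCC223B3930BEBACF.
Split into bytes (most-significant first): CC 22 3B 39 30 BE BA CF.
Little-endian: lowest address holds the least-significant byte.
So at ascending addresses the bytes are CF BA BE 30 39 3B 22 CC.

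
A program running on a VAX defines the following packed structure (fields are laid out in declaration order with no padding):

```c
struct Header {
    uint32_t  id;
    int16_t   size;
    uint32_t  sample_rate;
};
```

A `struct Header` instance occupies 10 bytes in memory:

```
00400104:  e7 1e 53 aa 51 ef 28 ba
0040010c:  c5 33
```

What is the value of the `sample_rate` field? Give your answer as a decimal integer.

`sample_rate` follows `id` (4 B), `size` (2 B), so it starts at offset 4 + 2 = 6 and occupies 4 bytes.
Bytes at offsets 6..9: 28 BA C5 33.
Little-endian stores the least-significant byte at the lowest address.
Reassemble most-significant byte first: 33 C5 BA 28 → 0x33C5BA28.
0x33C5BA28 = 868596264.

868596264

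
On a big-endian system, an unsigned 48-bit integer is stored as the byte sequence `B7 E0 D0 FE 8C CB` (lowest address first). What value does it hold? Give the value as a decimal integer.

202176206900427

Big-endian: lowest address holds the most-significant byte.
The bytes are already most-significant first: 0xB7E0D0FE8CCB.
0xB7E0D0FE8CCB = 202176206900427.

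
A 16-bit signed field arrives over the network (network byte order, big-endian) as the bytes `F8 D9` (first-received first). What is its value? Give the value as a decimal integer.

In big-endian order the high byte comes first in memory.
The bytes are already most-significant first: 0xF8D9.
Top bit is set, so as a signed 16-bit value this is 0xF8D9 − 2^16 = -1831.

-1831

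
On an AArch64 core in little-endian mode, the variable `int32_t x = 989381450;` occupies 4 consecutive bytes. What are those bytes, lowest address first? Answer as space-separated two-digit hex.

989381450 in hexadecimal, padded to 32 bits, is 0x3AF8C34A.
Split into bytes (most-significant first): 3A F8 C3 4A.
Little-endian: lowest address holds the least-significant byte.
So at ascending addresses the bytes are 4A C3 F8 3A.

4A C3 F8 3A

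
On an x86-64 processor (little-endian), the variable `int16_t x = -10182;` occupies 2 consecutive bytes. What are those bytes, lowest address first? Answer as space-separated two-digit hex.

Two's complement of -10182 in 16 bits: 10182 = 0x27C6; invert → 0xD839; add 1 → 0xD83A.
Split into bytes (most-significant first): D8 3A.
In little-endian order the low byte comes first in memory.
So at ascending addresses the bytes are 3A D8.

3A D8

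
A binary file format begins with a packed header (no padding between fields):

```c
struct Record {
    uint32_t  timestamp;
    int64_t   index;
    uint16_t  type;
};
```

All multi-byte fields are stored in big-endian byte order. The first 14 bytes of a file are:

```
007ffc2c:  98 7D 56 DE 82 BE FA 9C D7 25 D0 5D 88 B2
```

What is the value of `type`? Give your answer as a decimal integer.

34994

`type` follows `timestamp` (4 B), `index` (8 B), so it starts at offset 4 + 8 = 12 and occupies 2 bytes.
Bytes at offsets 12..13: 88 B2.
In big-endian order the high byte comes first in memory.
The bytes are already most-significant first: 0x88B2.
0x88B2 = 34994.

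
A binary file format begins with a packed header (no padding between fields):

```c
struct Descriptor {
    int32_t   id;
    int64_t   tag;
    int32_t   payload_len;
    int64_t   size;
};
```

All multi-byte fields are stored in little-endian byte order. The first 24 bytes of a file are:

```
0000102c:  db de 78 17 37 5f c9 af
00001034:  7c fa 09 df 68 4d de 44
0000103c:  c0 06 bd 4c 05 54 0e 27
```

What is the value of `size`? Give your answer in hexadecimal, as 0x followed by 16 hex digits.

0x270E54054CBD06C0

`size` follows `id` (4 B), `tag` (8 B), `payload_len` (4 B), so it starts at offset 4 + 8 + 4 = 16 and occupies 8 bytes.
Bytes at offsets 16..23: C0 06 BD 4C 05 54 0E 27.
Little-endian: lowest address holds the least-significant byte.
Reassemble most-significant byte first: 27 0E 54 05 4C BD 06 C0 → 0x270E54054CBD06C0.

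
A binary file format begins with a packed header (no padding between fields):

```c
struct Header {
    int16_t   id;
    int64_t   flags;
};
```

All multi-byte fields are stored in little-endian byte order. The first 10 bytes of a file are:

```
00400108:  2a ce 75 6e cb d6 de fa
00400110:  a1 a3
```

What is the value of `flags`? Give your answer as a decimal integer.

`flags` follows `id` (2 bytes), so it starts at byte offset 2 and occupies 8 bytes.
Bytes at offsets 2..9: 75 6E CB D6 DE FA A1 A3.
Little-endian: lowest address holds the least-significant byte.
Reassemble most-significant byte first: A3 A1 FA DE D6 CB 6E 75 → 0xA3A1FADED6CB6E75.
Top bit is set, so as a signed 64-bit value this is 0xA3A1FADED6CB6E75 − 2^64 = -6655762939283542411.

-6655762939283542411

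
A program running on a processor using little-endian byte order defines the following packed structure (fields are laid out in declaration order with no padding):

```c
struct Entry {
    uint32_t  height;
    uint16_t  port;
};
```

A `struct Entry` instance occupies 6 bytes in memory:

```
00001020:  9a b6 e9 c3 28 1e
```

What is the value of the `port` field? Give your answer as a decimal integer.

7720

`port` follows `height` (4 bytes), so it starts at byte offset 4 and occupies 2 bytes.
Bytes at offsets 4..5: 28 1E.
In little-endian order the low byte comes first in memory.
Reassemble most-significant byte first: 1E 28 → 0x1E28.
0x1E28 = 7720.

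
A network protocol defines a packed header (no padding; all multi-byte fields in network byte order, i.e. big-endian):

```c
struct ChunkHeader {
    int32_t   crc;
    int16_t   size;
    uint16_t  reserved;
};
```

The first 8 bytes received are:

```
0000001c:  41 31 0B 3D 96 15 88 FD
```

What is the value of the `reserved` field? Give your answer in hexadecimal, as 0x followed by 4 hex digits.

`reserved` follows `crc` (4 B), `size` (2 B), so it starts at offset 4 + 2 = 6 and occupies 2 bytes.
Bytes at offsets 6..7: 88 FD.
Big-endian: lowest address holds the most-significant byte.
The bytes are already most-significant first: 0x88FD.

0x88FD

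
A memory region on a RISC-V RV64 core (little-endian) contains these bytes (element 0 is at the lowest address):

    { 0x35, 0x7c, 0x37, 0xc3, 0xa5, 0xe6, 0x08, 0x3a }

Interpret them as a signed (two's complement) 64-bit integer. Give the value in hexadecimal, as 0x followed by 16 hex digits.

Little-endian: lowest address holds the least-significant byte.
Reassemble most-significant byte first: 3A 08 E6 A5 C3 37 7C 35 → 0x3A08E6A5C3377C35.

0x3A08E6A5C3377C35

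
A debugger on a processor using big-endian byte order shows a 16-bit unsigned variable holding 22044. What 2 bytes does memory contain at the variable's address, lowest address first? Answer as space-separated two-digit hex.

22044 in hexadecimal, padded to 16 bits, is 0x561C.
Split into bytes (most-significant first): 56 1C.
In big-endian order the high byte comes first in memory.
So the memory order matches the most-significant-first order: 56 1C.

56 1C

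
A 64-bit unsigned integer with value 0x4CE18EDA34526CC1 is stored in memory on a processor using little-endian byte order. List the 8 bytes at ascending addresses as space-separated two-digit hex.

Split into bytes (most-significant first): 4C E1 8E DA 34 52 6C C1.
Little-endian stores the least-significant byte at the lowest address.
So at ascending addresses the bytes are C1 6C 52 34 DA 8E E1 4C.

C1 6C 52 34 DA 8E E1 4C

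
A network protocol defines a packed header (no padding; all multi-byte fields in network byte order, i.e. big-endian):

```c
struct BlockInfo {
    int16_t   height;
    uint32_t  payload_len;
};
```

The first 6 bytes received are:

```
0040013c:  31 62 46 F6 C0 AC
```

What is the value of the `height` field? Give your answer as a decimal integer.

`height` is the first field, at byte offset 0, occupying 2 bytes.
Bytes at offsets 0..1: 31 62.
In big-endian order the high byte comes first in memory.
The bytes are already most-significant first: 0x3162.
0x3162 = 12642.

12642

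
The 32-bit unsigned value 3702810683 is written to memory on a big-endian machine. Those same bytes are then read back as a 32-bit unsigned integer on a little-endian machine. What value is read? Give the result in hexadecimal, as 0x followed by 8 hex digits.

0x3B68B4DC

3702810683 in 32-bit hexadecimal is 0xDCB4683B.
Stored big-endian, the bytes at ascending addresses are DC B4 68 3B.
Read back as little-endian, the first byte is least significant, giving 0x3B68B4DC.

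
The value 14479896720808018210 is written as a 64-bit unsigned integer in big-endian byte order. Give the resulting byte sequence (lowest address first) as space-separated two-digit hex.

14479896720808018210 in hexadecimal, padded to 64 bits, is 0xC8F2ED598C1B0122.
Split into bytes (most-significant first): C8 F2 ED 59 8C 1B 01 22.
Big-endian: lowest address holds the most-significant byte.
So the memory order matches the most-significant-first order: C8 F2 ED 59 8C 1B 01 22.

C8 F2 ED 59 8C 1B 01 22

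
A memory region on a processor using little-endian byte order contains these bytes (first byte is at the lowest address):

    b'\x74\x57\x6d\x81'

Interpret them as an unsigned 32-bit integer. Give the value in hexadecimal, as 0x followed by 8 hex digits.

0x816D5774

In little-endian order the low byte comes first in memory.
Reassemble most-significant byte first: 81 6D 57 74 → 0x816D5774.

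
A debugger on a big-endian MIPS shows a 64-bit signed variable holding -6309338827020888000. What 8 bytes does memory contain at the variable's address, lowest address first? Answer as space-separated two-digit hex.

A8 70 B9 C3 DF D7 18 40

Two's complement of -6309338827020888000 in 64 bits: 6309338827020888000 = 0x578F463C2028E7C0; invert → 0xA870B9C3DFD7183F; add 1 → 0xA870B9C3DFD71840.
Split into bytes (most-significant first): A8 70 B9 C3 DF D7 18 40.
In big-endian order the high byte comes first in memory.
So the memory order matches the most-significant-first order: A8 70 B9 C3 DF D7 18 40.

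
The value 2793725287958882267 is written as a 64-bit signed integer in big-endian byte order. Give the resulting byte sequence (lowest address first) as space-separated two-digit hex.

26 C5 4E 58 FC D0 A7 DB

2793725287958882267 in hexadecimal, padded to 64 bits, is 0x26C54E58FCD0A7DB.
Split into bytes (most-significant first): 26 C5 4E 58 FC D0 A7 DB.
Big-endian stores the most-significant byte at the lowest address.
So the memory order matches the most-significant-first order: 26 C5 4E 58 FC D0 A7 DB.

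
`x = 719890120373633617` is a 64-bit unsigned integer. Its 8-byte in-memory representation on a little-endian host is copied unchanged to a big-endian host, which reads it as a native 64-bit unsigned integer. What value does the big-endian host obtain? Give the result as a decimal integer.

5837279839644613897

719890120373633617 in 64-bit hexadecimal is 0x09FD9040162F0251.
Stored little-endian, the bytes at ascending addresses are 51 02 2F 16 40 90 FD 09.
Read back as big-endian, the last byte is least significant, giving 0x51022F164090FD09.
0x51022F164090FD09 = 5837279839644613897.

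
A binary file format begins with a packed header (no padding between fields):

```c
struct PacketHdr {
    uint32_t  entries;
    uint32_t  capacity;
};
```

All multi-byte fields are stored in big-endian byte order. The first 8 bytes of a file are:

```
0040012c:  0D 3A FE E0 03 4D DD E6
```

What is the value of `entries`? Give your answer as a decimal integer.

221970144

`entries` is the first field, at byte offset 0, occupying 4 bytes.
Bytes at offsets 0..3: 0D 3A FE E0.
Big-endian: lowest address holds the most-significant byte.
The bytes are already most-significant first: 0x0D3AFEE0.
0x0D3AFEE0 = 221970144.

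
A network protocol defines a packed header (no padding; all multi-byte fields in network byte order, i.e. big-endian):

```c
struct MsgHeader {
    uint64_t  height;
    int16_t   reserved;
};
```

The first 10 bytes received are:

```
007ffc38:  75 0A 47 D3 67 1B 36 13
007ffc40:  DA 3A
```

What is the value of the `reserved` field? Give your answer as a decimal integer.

-9670

`reserved` follows `height` (8 bytes), so it starts at byte offset 8 and occupies 2 bytes.
Bytes at offsets 8..9: DA 3A.
In big-endian order the high byte comes first in memory.
The bytes are already most-significant first: 0xDA3A.
Top bit is set, so as a signed 16-bit value this is 0xDA3A − 2^16 = -9670.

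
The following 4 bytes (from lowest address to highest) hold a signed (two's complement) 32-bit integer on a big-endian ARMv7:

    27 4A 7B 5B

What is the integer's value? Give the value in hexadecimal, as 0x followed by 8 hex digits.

Big-endian stores the most-significant byte at the lowest address.
The bytes are already most-significant first: 0x274A7B5B.

0x274A7B5B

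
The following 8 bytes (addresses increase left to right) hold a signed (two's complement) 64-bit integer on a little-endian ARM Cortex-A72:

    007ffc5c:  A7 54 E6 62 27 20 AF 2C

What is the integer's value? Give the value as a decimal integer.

3219827612128269479

Little-endian: lowest address holds the least-significant byte.
Reassemble most-significant byte first: 2C AF 20 27 62 E6 54 A7 → 0x2CAF202762E654A7.
0x2CAF202762E654A7 = 3219827612128269479.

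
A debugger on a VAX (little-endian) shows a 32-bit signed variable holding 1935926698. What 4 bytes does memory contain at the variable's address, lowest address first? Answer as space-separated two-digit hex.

1935926698 in hexadecimal, padded to 32 bits, is 0x7363E5AA.
Split into bytes (most-significant first): 73 63 E5 AA.
Little-endian stores the least-significant byte at the lowest address.
So at ascending addresses the bytes are AA E5 63 73.

AA E5 63 73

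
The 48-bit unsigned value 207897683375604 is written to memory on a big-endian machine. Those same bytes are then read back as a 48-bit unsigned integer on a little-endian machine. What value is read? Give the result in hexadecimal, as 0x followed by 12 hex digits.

207897683375604 in 48-bit hexadecimal is 0xBD14F39135F4.
Stored big-endian, the bytes at ascending addresses are BD 14 F3 91 35 F4.
Read back as little-endian, the first byte is least significant, giving 0xF43591F314BD.

0xF43591F314BD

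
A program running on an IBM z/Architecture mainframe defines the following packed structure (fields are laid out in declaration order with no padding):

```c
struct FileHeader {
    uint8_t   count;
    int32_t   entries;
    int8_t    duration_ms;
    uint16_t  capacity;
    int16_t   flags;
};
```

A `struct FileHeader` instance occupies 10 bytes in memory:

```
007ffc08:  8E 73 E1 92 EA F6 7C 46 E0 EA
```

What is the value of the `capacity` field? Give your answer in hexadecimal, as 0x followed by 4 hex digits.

0x7C46

`capacity` follows `count` (1 B), `entries` (4 B), `duration_ms` (1 B), so it starts at offset 1 + 4 + 1 = 6 and occupies 2 bytes.
Bytes at offsets 6..7: 7C 46.
In big-endian order the high byte comes first in memory.
The bytes are already most-significant first: 0x7C46.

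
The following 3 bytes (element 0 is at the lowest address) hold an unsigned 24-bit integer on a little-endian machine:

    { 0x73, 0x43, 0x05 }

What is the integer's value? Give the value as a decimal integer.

Little-endian stores the least-significant byte at the lowest address.
Reassemble most-significant byte first: 05 43 73 → 0x054373.
0x054373 = 344947.

344947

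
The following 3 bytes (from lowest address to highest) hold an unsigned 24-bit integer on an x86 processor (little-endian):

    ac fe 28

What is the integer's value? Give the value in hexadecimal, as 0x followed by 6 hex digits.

0x28FEAC

Little-endian: lowest address holds the least-significant byte.
Reassemble most-significant byte first: 28 FE AC → 0x28FEAC.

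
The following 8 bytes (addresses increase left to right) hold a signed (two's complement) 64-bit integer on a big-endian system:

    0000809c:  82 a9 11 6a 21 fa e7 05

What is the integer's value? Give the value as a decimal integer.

-9031668430180522235

In big-endian order the high byte comes first in memory.
The bytes are already most-significant first: 0x82A9116A21FAE705.
Top bit is set, so as a signed 64-bit value this is 0x82A9116A21FAE705 − 2^64 = -9031668430180522235.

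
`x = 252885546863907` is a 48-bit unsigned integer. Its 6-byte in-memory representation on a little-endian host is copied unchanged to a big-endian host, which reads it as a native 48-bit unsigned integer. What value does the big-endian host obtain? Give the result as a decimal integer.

252885546863907 in 48-bit hexadecimal is 0xE5FF81308D23.
Stored little-endian, the bytes at ascending addresses are 23 8D 30 81 FF E5.
Read back as big-endian, the last byte is least significant, giving 0x238D3081FFE5.
0x238D3081FFE5 = 39089311186917.

39089311186917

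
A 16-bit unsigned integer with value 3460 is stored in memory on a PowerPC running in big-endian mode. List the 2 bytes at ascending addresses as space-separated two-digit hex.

0D 84

3460 in hexadecimal, padded to 16 bits, is 0x0D84.
Split into bytes (most-significant first): 0D 84.
Big-endian stores the most-significant byte at the lowest address.
So the memory order matches the most-significant-first order: 0D 84.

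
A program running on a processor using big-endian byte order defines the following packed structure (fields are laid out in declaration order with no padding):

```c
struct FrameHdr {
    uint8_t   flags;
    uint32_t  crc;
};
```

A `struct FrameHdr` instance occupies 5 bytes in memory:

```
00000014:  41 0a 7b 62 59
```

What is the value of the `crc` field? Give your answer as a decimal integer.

175858265

`crc` follows `flags` (1 byte), so it starts at byte offset 1 and occupies 4 bytes.
Bytes at offsets 1..4: 0A 7B 62 59.
Big-endian: lowest address holds the most-significant byte.
The bytes are already most-significant first: 0x0A7B6259.
0x0A7B6259 = 175858265.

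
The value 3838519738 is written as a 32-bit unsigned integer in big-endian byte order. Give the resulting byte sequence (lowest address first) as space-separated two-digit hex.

E4 CB 29 BA

3838519738 in hexadecimal, padded to 32 bits, is 0xE4CB29BA.
Split into bytes (most-significant first): E4 CB 29 BA.
Big-endian stores the most-significant byte at the lowest address.
So the memory order matches the most-significant-first order: E4 CB 29 BA.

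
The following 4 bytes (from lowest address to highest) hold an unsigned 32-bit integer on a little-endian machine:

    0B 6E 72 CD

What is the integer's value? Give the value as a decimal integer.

In little-endian order the low byte comes first in memory.
Reassemble most-significant byte first: CD 72 6E 0B → 0xCD726E0B.
0xCD726E0B = 3446828555.

3446828555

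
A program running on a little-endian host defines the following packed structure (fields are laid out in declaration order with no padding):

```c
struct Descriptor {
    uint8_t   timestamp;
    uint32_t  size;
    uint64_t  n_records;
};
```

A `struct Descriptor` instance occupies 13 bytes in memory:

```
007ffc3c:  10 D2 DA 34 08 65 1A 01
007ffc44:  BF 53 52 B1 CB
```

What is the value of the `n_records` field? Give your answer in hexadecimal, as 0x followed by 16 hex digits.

`n_records` follows `timestamp` (1 B), `size` (4 B), so it starts at offset 1 + 4 = 5 and occupies 8 bytes.
Bytes at offsets 5..12: 65 1A 01 BF 53 52 B1 CB.
Little-endian: lowest address holds the least-significant byte.
Reassemble most-significant byte first: CB B1 52 53 BF 01 1A 65 → 0xCBB15253BF011A65.

0xCBB15253BF011A65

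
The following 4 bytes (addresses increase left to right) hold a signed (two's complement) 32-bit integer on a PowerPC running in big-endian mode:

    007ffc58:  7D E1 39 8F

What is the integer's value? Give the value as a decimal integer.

In big-endian order the high byte comes first in memory.
The bytes are already most-significant first: 0x7DE1398F.
0x7DE1398F = 2111912335.

2111912335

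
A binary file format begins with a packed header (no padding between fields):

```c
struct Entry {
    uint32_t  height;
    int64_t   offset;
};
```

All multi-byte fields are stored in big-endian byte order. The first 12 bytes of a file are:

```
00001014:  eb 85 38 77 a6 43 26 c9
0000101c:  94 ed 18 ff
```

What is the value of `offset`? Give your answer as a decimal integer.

`offset` follows `height` (4 bytes), so it starts at byte offset 4 and occupies 8 bytes.
Bytes at offsets 4..11: A6 43 26 C9 94 ED 18 FF.
In big-endian order the high byte comes first in memory.
The bytes are already most-significant first: 0xA64326C994ED18FF.
Top bit is set, so as a signed 64-bit value this is 0xA64326C994ED18FF − 2^64 = -6466281992745051905.

-6466281992745051905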